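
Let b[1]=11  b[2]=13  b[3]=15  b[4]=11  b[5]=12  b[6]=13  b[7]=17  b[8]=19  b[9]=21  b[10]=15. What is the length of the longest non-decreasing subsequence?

7

Track the smallest tail for each achievable length (allowing ties):
11 → extends → [11]
13 → extends → [11, 13]
15 → extends → [11, 13, 15]
11 → replaces 13 → [11, 11, 15]
12 → replaces 15 → [11, 11, 12]
13 → extends → [11, 11, 12, 13]
17 → extends → [11, 11, 12, 13, 17]
19 → extends → [11, 11, 12, 13, 17, 19]
21 → extends → [11, 11, 12, 13, 17, 19, 21]
15 → replaces 17 → [11, 11, 12, 13, 15, 19, 21]
Seven tails, so the longest non-decreasing subsequence has length 7 (e.g. 11, 11, 12, 13, 17, 19, 21).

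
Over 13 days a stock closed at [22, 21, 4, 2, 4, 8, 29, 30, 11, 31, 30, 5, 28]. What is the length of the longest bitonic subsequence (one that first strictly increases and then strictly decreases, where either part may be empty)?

inc[i] = longest strictly increasing subsequence ending at i; dec[i] = longest strictly decreasing subsequence starting at i:
i:      1  2  3  4  5  6  7  8  9 10 11 12 13
a[i]:  22 21  4  2  4  8 29 30 11 31 30  5 28
inc:    1  1  1  1  2  3  4  5  4  6  5  3  5
dec:    4  3  2  1  1  2  3  3  2  3  2  1  1
Best peak at i=10 (value 31): inc=6, dec=3, length 6+3−1 = 8.

8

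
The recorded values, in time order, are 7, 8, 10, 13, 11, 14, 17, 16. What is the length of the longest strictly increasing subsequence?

Track the smallest tail for each achievable length (strict):
7 → extends → [7]
8 → extends → [7, 8]
10 → extends → [7, 8, 10]
13 → extends → [7, 8, 10, 13]
11 → replaces 13 → [7, 8, 10, 11]
14 → extends → [7, 8, 10, 11, 14]
17 → extends → [7, 8, 10, 11, 14, 17]
16 → replaces 17 → [7, 8, 10, 11, 14, 16]
Six tails, so the longest strictly increasing subsequence has length 6 (e.g. 7, 8, 10, 13, 14, 17).

6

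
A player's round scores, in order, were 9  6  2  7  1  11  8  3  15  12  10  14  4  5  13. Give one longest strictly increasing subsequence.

6, 7, 11, 12, 14

Patience tails give the LIS length; then backtrack through the dp parents:
9 → extends → [9]
6 → replaces 9 → [6]
2 → replaces 6 → [2]
7 → extends → [2, 7]
1 → replaces 2 → [1, 7]
11 → extends → [1, 7, 11]
8 → replaces 11 → [1, 7, 8]
3 → replaces 7 → [1, 3, 8]
15 → extends → [1, 3, 8, 15]
12 → replaces 15 → [1, 3, 8, 12]
10 → replaces 12 → [1, 3, 8, 10]
14 → extends → [1, 3, 8, 10, 14]
4 → replaces 8 → [1, 3, 4, 10, 14]
5 → replaces 10 → [1, 3, 4, 5, 14]
13 → replaces 14 → [1, 3, 4, 5, 13]
Length 5; one witness is 6, 7, 11, 12, 14.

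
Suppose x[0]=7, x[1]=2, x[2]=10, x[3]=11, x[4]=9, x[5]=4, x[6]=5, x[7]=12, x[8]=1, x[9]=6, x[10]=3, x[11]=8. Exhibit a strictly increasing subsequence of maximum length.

2, 4, 5, 6, 8

Patience tails give the LIS length; then backtrack through the dp parents:
7 → extends → [7]
2 → replaces 7 → [2]
10 → extends → [2, 10]
11 → extends → [2, 10, 11]
9 → replaces 10 → [2, 9, 11]
4 → replaces 9 → [2, 4, 11]
5 → replaces 11 → [2, 4, 5]
12 → extends → [2, 4, 5, 12]
1 → replaces 2 → [1, 4, 5, 12]
6 → replaces 12 → [1, 4, 5, 6]
3 → replaces 4 → [1, 3, 5, 6]
8 → extends → [1, 3, 5, 6, 8]
Length 5; one witness is 2, 4, 5, 6, 8.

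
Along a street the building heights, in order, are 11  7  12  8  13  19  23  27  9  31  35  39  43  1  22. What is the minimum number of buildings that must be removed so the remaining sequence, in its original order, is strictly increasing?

5

Fewest deletions = n − (longest strictly increasing subsequence).
Patience tails:
11 → extends → [11]
7 → replaces 11 → [7]
12 → extends → [7, 12]
8 → replaces 12 → [7, 8]
13 → extends → [7, 8, 13]
19 → extends → [7, 8, 13, 19]
23 → extends → [7, 8, 13, 19, 23]
27 → extends → [7, 8, 13, 19, 23, 27]
9 → replaces 13 → [7, 8, 9, 19, 23, 27]
31 → extends → [7, 8, 9, 19, 23, 27, 31]
35 → extends → [7, 8, 9, 19, 23, 27, 31, 35]
39 → extends → [7, 8, 9, 19, 23, 27, 31, 35, 39]
43 → extends → [7, 8, 9, 19, 23, 27, 31, 35, 39, 43]
1 → replaces 7 → [1, 8, 9, 19, 23, 27, 31, 35, 39, 43]
22 → replaces 23 → [1, 8, 9, 19, 22, 27, 31, 35, 39, 43]
Longest strictly increasing subsequence has length 10, so deletions = 15 − 10 = 5.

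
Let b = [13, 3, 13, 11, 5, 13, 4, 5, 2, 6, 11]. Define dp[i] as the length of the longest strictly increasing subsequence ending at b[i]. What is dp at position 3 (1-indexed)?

2

dp[i] = 1 + max{dp[j] : j<i, b[j]<b[i]} (or 1 if no such j):
i:      1  2  3  4  5  6  7  8  9 10 11
b[i]:  13  3 13 11  5 13  4  5  2  6 11
dp:     1  1  2  2  2  3  2  3  1  4  5
At index 3 the value is 2.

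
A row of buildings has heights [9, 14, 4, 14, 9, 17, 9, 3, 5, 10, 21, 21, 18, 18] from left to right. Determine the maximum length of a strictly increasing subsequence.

4

Track the smallest tail for each achievable length (strict):
9 → extends → [9]
14 → extends → [9, 14]
4 → replaces 9 → [4, 14]
14 → already a tail → [4, 14]
9 → replaces 14 → [4, 9]
17 → extends → [4, 9, 17]
9 → already a tail → [4, 9, 17]
3 → replaces 4 → [3, 9, 17]
5 → replaces 9 → [3, 5, 17]
10 → replaces 17 → [3, 5, 10]
21 → extends → [3, 5, 10, 21]
21 → already a tail → [3, 5, 10, 21]
18 → replaces 21 → [3, 5, 10, 18]
18 → already a tail → [3, 5, 10, 18]
Four tails, so the longest strictly increasing subsequence has length 4 (e.g. 9, 14, 17, 21).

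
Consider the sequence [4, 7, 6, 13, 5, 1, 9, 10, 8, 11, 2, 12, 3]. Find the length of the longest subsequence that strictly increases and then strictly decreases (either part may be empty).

7

inc[i] = longest strictly increasing subsequence ending at i; dec[i] = longest strictly decreasing subsequence starting at i:
i:      1  2  3  4  5  6  7  8  9 10 11 12 13
a[i]:   4  7  6 13  5  1  9 10  8 11  2 12  3
inc:    1  2  2  3  2  1  3  4  3  5  2  6  3
dec:    2  4  3  4  2  1  3  3  2  2  1  2  1
Best peak at i=12 (value 12): inc=6, dec=2, length 6+2−1 = 7.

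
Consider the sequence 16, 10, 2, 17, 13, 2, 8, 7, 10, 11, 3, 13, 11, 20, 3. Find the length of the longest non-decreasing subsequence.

7

Track the smallest tail for each achievable length (allowing ties):
16 → extends → [16]
10 → replaces 16 → [10]
2 → replaces 10 → [2]
17 → extends → [2, 17]
13 → replaces 17 → [2, 13]
2 → replaces 13 → [2, 2]
8 → extends → [2, 2, 8]
7 → replaces 8 → [2, 2, 7]
10 → extends → [2, 2, 7, 10]
11 → extends → [2, 2, 7, 10, 11]
3 → replaces 7 → [2, 2, 3, 10, 11]
13 → extends → [2, 2, 3, 10, 11, 13]
11 → replaces 13 → [2, 2, 3, 10, 11, 11]
20 → extends → [2, 2, 3, 10, 11, 11, 20]
3 → replaces 10 → [2, 2, 3, 3, 11, 11, 20]
Seven tails, so the longest non-decreasing subsequence has length 7 (e.g. 2, 2, 8, 10, 11, 13, 20).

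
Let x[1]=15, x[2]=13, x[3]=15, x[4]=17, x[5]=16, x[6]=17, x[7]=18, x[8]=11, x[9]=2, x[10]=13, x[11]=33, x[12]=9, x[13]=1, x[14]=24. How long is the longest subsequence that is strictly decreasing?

5

Let dp[i] be the longest strictly decreasing subsequence ending at i:
i:      1  2  3  4  5  6  7  8  9 10 11 12 13 14
x[i]:  15 13 15 17 16 17 18 11  2 13 33  9  1 24
dp:     1  2  1  1  2  1  1  3  4  3  1  4  5  2
Maximum is 5.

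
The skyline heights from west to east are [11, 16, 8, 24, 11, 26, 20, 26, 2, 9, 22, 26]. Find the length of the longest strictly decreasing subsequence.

Negate each value so 'decreasing' becomes 'increasing', then run patience tails on the negated sequence:
-11 → extends → [-11]
-16 → replaces -11 → [-16]
-8 → extends → [-16, -8]
-24 → replaces -16 → [-24, -8]
-11 → replaces -8 → [-24, -11]
-26 → replaces -24 → [-26, -11]
-20 → replaces -11 → [-26, -20]
-26 → already a tail → [-26, -20]
-2 → extends → [-26, -20, -2]
-9 → replaces -2 → [-26, -20, -9]
-22 → replaces -20 → [-26, -22, -9]
-26 → already a tail → [-26, -22, -9]
Three tails, so the longest strictly decreasing subsequence of the original has length 3.

3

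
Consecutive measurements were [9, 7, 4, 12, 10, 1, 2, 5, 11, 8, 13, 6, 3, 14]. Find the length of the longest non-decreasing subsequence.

6

Track the smallest tail for each achievable length (allowing ties):
9 → extends → [9]
7 → replaces 9 → [7]
4 → replaces 7 → [4]
12 → extends → [4, 12]
10 → replaces 12 → [4, 10]
1 → replaces 4 → [1, 10]
2 → replaces 10 → [1, 2]
5 → extends → [1, 2, 5]
11 → extends → [1, 2, 5, 11]
8 → replaces 11 → [1, 2, 5, 8]
13 → extends → [1, 2, 5, 8, 13]
6 → replaces 8 → [1, 2, 5, 6, 13]
3 → replaces 5 → [1, 2, 3, 6, 13]
14 → extends → [1, 2, 3, 6, 13, 14]
Six tails, so the longest non-decreasing subsequence has length 6 (e.g. 1, 2, 5, 11, 13, 14).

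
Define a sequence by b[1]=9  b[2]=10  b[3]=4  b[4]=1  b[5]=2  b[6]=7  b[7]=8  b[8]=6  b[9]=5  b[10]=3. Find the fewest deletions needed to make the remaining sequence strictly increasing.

6

Fewest deletions = n − (longest strictly increasing subsequence).
i:      1  2  3  4  5  6  7  8  9 10
b[i]:   9 10  4  1  2  7  8  6  5  3
dp:     1  2  1  1  2  3  4  3  3  3
max dp = 4, so deletions = 10 − 4 = 6.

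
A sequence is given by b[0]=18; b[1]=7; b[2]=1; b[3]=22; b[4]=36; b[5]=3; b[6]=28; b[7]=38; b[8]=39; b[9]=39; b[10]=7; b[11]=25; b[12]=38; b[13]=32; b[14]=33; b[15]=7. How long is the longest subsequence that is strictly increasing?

Track the smallest tail for each achievable length (strict):
18 → extends → [18]
7 → replaces 18 → [7]
1 → replaces 7 → [1]
22 → extends → [1, 22]
36 → extends → [1, 22, 36]
3 → replaces 22 → [1, 3, 36]
28 → replaces 36 → [1, 3, 28]
38 → extends → [1, 3, 28, 38]
39 → extends → [1, 3, 28, 38, 39]
39 → already a tail → [1, 3, 28, 38, 39]
7 → replaces 28 → [1, 3, 7, 38, 39]
25 → replaces 38 → [1, 3, 7, 25, 39]
38 → replaces 39 → [1, 3, 7, 25, 38]
32 → replaces 38 → [1, 3, 7, 25, 32]
33 → extends → [1, 3, 7, 25, 32, 33]
7 → already a tail → [1, 3, 7, 25, 32, 33]
Six tails, so the longest strictly increasing subsequence has length 6 (e.g. 1, 3, 7, 25, 32, 33).

6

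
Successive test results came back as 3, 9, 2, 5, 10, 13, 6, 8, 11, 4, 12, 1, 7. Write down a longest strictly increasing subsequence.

Patience tails give the LIS length; then backtrack through the dp parents:
3 → extends → [3]
9 → extends → [3, 9]
2 → replaces 3 → [2, 9]
5 → replaces 9 → [2, 5]
10 → extends → [2, 5, 10]
13 → extends → [2, 5, 10, 13]
6 → replaces 10 → [2, 5, 6, 13]
8 → replaces 13 → [2, 5, 6, 8]
11 → extends → [2, 5, 6, 8, 11]
4 → replaces 5 → [2, 4, 6, 8, 11]
12 → extends → [2, 4, 6, 8, 11, 12]
1 → replaces 2 → [1, 4, 6, 8, 11, 12]
7 → replaces 8 → [1, 4, 6, 7, 11, 12]
Length 6; one witness is 3, 5, 6, 8, 11, 12.

3, 5, 6, 8, 11, 12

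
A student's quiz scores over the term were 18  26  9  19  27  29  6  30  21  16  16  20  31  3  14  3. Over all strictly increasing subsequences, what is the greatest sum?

161

Let S[i] be the best sum of a strictly increasing subsequence ending at i:
i:       1   2   3   4   5   6   7   8   9  10  11  12  13  14  15  16
a[i]:   18  26   9  19  27  29   6  30  21  16  16  20  31   3  14   3
S:      18  44   9  37  71 100   6 130  58  25  25  57 161   3  23   3
Maximum is 161 (e.g. 18 + 26 + 27 + 29 + 30 + 31).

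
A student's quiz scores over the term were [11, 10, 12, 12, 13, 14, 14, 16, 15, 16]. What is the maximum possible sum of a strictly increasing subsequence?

81

Let S[i] be the best sum of a strictly increasing subsequence ending at i:
i:      1  2  3  4  5  6  7  8  9 10
a[i]:  11 10 12 12 13 14 14 16 15 16
S:     11 10 23 23 36 50 50 66 65 81
Maximum is 81 (e.g. 11 + 12 + 13 + 14 + 15 + 16).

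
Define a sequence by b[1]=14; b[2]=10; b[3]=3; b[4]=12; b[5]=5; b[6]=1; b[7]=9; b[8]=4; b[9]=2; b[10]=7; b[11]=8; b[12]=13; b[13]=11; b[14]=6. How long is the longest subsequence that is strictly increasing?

Let dp[i] be the length of the longest such subsequence ending at index i:
i:      1  2  3  4  5  6  7  8  9 10 11 12 13 14
b[i]:  14 10  3 12  5  1  9  4  2  7  8 13 11  6
dp:     1  1  1  2  2  1  3  2  2  3  4  5  5  3
Maximum dp value is 5.

5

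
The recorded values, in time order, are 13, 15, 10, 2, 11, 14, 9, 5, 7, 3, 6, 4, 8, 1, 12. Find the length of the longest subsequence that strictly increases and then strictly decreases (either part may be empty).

8

inc[i] = longest strictly increasing subsequence ending at i; dec[i] = longest strictly decreasing subsequence starting at i:
i:      1  2  3  4  5  6  7  8  9 10 11 12 13 14 15
a[i]:  13 15 10  2 11 14  9  5  7  3  6  4  8  1 12
inc:    1  2  1  1  2  3  2  2  3  2  3  3  4  1  5
dec:    7  7  6  2  6  6  5  3  4  2  3  2  2  1  1
Best peak at i=2 (value 15): inc=2, dec=7, length 2+7−1 = 8.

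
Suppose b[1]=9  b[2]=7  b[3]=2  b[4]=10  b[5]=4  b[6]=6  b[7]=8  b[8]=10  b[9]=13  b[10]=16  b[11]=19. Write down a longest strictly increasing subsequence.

2, 4, 6, 8, 10, 13, 16, 19

Patience tails give the LIS length; then backtrack through the dp parents:
9 → extends → [9]
7 → replaces 9 → [7]
2 → replaces 7 → [2]
10 → extends → [2, 10]
4 → replaces 10 → [2, 4]
6 → extends → [2, 4, 6]
8 → extends → [2, 4, 6, 8]
10 → extends → [2, 4, 6, 8, 10]
13 → extends → [2, 4, 6, 8, 10, 13]
16 → extends → [2, 4, 6, 8, 10, 13, 16]
19 → extends → [2, 4, 6, 8, 10, 13, 16, 19]
Length 8; one witness is 2, 4, 6, 8, 10, 13, 16, 19.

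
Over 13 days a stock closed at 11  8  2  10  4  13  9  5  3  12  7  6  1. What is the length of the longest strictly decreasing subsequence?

Negate each value so 'decreasing' becomes 'increasing', then run patience tails on the negated sequence:
-11 → extends → [-11]
-8 → extends → [-11, -8]
-2 → extends → [-11, -8, -2]
-10 → replaces -8 → [-11, -10, -2]
-4 → replaces -2 → [-11, -10, -4]
-13 → replaces -11 → [-13, -10, -4]
-9 → replaces -4 → [-13, -10, -9]
-5 → extends → [-13, -10, -9, -5]
-3 → extends → [-13, -10, -9, -5, -3]
-12 → replaces -10 → [-13, -12, -9, -5, -3]
-7 → replaces -5 → [-13, -12, -9, -7, -3]
-6 → replaces -3 → [-13, -12, -9, -7, -6]
-1 → extends → [-13, -12, -9, -7, -6, -1]
Six tails, so the longest strictly decreasing subsequence of the original has length 6.

6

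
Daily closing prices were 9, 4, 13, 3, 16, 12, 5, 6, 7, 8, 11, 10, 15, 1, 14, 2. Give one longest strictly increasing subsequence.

Patience tails give the LIS length; then backtrack through the dp parents:
9 → extends → [9]
4 → replaces 9 → [4]
13 → extends → [4, 13]
3 → replaces 4 → [3, 13]
16 → extends → [3, 13, 16]
12 → replaces 13 → [3, 12, 16]
5 → replaces 12 → [3, 5, 16]
6 → replaces 16 → [3, 5, 6]
7 → extends → [3, 5, 6, 7]
8 → extends → [3, 5, 6, 7, 8]
11 → extends → [3, 5, 6, 7, 8, 11]
10 → replaces 11 → [3, 5, 6, 7, 8, 10]
15 → extends → [3, 5, 6, 7, 8, 10, 15]
1 → replaces 3 → [1, 5, 6, 7, 8, 10, 15]
14 → replaces 15 → [1, 5, 6, 7, 8, 10, 14]
2 → replaces 5 → [1, 2, 6, 7, 8, 10, 14]
Length 7; one witness is 4, 5, 6, 7, 8, 11, 15.

4, 5, 6, 7, 8, 11, 15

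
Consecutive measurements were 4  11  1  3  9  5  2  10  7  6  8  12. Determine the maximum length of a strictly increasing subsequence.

Let dp[i] be the length of the longest such subsequence ending at index i:
i:      1  2  3  4  5  6  7  8  9 10 11 12
a[i]:   4 11  1  3  9  5  2 10  7  6  8 12
dp:     1  2  1  2  3  3  2  4  4  4  5  6
Maximum dp value is 6.

6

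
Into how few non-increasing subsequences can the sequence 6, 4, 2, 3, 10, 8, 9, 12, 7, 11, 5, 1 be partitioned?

Place each on the leftmost legal pile:
6 → new pile 1 (tops now [6])
4 → pile 1 (tops now [4])
2 → pile 1 (tops now [2])
3 → new pile 2 (tops now [2, 3])
10 → new pile 3 (tops now [2, 3, 10])
8 → pile 3 (tops now [2, 3, 8])
9 → new pile 4 (tops now [2, 3, 8, 9])
12 → new pile 5 (tops now [2, 3, 8, 9, 12])
7 → pile 3 (tops now [2, 3, 7, 9, 12])
11 → pile 5 (tops now [2, 3, 7, 9, 11])
5 → pile 3 (tops now [2, 3, 5, 9, 11])
1 → pile 1 (tops now [1, 3, 5, 9, 11])
Five piles.

5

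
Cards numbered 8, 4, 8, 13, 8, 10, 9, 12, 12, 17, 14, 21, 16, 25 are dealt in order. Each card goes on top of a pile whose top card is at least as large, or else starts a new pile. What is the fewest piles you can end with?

7

Place each on the leftmost legal pile:
8 → new pile 1 (tops now [8])
4 → pile 1 (tops now [4])
8 → new pile 2 (tops now [4, 8])
13 → new pile 3 (tops now [4, 8, 13])
8 → pile 2 (tops now [4, 8, 13])
10 → pile 3 (tops now [4, 8, 10])
9 → pile 3 (tops now [4, 8, 9])
12 → new pile 4 (tops now [4, 8, 9, 12])
12 → pile 4 (tops now [4, 8, 9, 12])
17 → new pile 5 (tops now [4, 8, 9, 12, 17])
14 → pile 5 (tops now [4, 8, 9, 12, 14])
21 → new pile 6 (tops now [4, 8, 9, 12, 14, 21])
16 → pile 6 (tops now [4, 8, 9, 12, 14, 16])
25 → new pile 7 (tops now [4, 8, 9, 12, 14, 16, 25])
Seven piles.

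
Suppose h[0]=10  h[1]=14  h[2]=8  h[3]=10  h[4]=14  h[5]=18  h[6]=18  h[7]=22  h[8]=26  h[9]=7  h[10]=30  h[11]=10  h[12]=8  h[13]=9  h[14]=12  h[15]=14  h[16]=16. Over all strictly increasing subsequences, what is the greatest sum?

128

Let S[i] be the best sum of a strictly increasing subsequence ending at i:
i:       0   1   2   3   4   5   6   7   8   9  10  11  12  13  14  15  16
h[i]:   10  14   8  10  14  18  18  22  26   7  30  10   8   9  12  14  16
S:      10  24   8  18  32  50  50  72  98   7 128  18  15  24  36  50  66
Maximum is 128 (e.g. 8 + 10 + 14 + 18 + 22 + 26 + 30).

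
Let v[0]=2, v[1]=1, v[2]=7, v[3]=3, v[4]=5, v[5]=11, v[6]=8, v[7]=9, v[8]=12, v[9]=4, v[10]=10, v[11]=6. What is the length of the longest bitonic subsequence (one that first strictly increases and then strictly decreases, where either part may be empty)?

inc[i] = longest strictly increasing subsequence ending at i; dec[i] = longest strictly decreasing subsequence starting at i:
i:      0  1  2  3  4  5  6  7  8  9 10 11
v[i]:   2  1  7  3  5 11  8  9 12  4 10  6
inc:    1  1  2  2  3  4  4  5  6  3  6  4
dec:    2  1  3  1  2  3  2  2  3  1  2  1
Best peak at i=8 (value 12): inc=6, dec=3, length 6+3−1 = 8.

8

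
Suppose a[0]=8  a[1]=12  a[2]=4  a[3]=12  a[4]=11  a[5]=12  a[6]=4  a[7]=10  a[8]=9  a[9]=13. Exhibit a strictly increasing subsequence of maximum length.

8, 11, 12, 13

Patience tails give the LIS length; then backtrack through the dp parents:
8 → extends → [8]
12 → extends → [8, 12]
4 → replaces 8 → [4, 12]
12 → already a tail → [4, 12]
11 → replaces 12 → [4, 11]
12 → extends → [4, 11, 12]
4 → already a tail → [4, 11, 12]
10 → replaces 11 → [4, 10, 12]
9 → replaces 10 → [4, 9, 12]
13 → extends → [4, 9, 12, 13]
Length 4; one witness is 8, 11, 12, 13.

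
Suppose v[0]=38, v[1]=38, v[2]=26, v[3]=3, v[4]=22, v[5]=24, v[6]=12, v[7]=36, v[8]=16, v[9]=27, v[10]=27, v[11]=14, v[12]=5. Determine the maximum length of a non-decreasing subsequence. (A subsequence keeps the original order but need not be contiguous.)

5

Let dp[i] be the length of the longest such subsequence ending at index i:
i:      0  1  2  3  4  5  6  7  8  9 10 11 12
v[i]:  38 38 26  3 22 24 12 36 16 27 27 14  5
dp:     1  2  1  1  2  3  2  4  3  4  5  3  2
Maximum dp value is 5.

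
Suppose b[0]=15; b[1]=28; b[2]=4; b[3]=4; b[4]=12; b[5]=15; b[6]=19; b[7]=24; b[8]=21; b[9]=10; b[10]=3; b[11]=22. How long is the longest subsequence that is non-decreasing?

7

Track the smallest tail for each achievable length (allowing ties):
15 → extends → [15]
28 → extends → [15, 28]
4 → replaces 15 → [4, 28]
4 → replaces 28 → [4, 4]
12 → extends → [4, 4, 12]
15 → extends → [4, 4, 12, 15]
19 → extends → [4, 4, 12, 15, 19]
24 → extends → [4, 4, 12, 15, 19, 24]
21 → replaces 24 → [4, 4, 12, 15, 19, 21]
10 → replaces 12 → [4, 4, 10, 15, 19, 21]
3 → replaces 4 → [3, 4, 10, 15, 19, 21]
22 → extends → [3, 4, 10, 15, 19, 21, 22]
Seven tails, so the longest non-decreasing subsequence has length 7 (e.g. 4, 4, 12, 15, 19, 21, 22).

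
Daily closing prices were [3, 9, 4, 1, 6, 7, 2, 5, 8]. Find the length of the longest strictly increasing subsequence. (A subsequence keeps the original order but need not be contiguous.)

Track the smallest tail for each achievable length (strict):
3 → extends → [3]
9 → extends → [3, 9]
4 → replaces 9 → [3, 4]
1 → replaces 3 → [1, 4]
6 → extends → [1, 4, 6]
7 → extends → [1, 4, 6, 7]
2 → replaces 4 → [1, 2, 6, 7]
5 → replaces 6 → [1, 2, 5, 7]
8 → extends → [1, 2, 5, 7, 8]
Five tails, so the longest strictly increasing subsequence has length 5 (e.g. 3, 4, 6, 7, 8).

5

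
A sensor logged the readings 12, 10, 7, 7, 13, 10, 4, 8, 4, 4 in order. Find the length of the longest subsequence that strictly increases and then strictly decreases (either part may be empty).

inc[i] = longest strictly increasing subsequence ending at i; dec[i] = longest strictly decreasing subsequence starting at i:
i:      1  2  3  4  5  6  7  8  9 10
a[i]:  12 10  7  7 13 10  4  8  4  4
inc:    1  1  1  1  2  2  1  2  1  1
dec:    4  3  2  2  4  3  1  2  1  1
Best peak at i=5 (value 13): inc=2, dec=4, length 2+4−1 = 5.

5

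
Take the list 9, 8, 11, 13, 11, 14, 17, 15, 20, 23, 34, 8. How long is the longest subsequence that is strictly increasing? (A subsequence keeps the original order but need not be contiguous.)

8

Track the smallest tail for each achievable length (strict):
9 → extends → [9]
8 → replaces 9 → [8]
11 → extends → [8, 11]
13 → extends → [8, 11, 13]
11 → already a tail → [8, 11, 13]
14 → extends → [8, 11, 13, 14]
17 → extends → [8, 11, 13, 14, 17]
15 → replaces 17 → [8, 11, 13, 14, 15]
20 → extends → [8, 11, 13, 14, 15, 20]
23 → extends → [8, 11, 13, 14, 15, 20, 23]
34 → extends → [8, 11, 13, 14, 15, 20, 23, 34]
8 → already a tail → [8, 11, 13, 14, 15, 20, 23, 34]
Eight tails, so the longest strictly increasing subsequence has length 8 (e.g. 9, 11, 13, 14, 17, 20, 23, 34).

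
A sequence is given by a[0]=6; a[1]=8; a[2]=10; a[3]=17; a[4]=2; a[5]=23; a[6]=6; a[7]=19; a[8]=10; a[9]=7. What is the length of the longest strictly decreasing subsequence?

4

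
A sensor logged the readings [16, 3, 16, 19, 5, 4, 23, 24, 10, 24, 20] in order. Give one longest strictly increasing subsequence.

Patience tails give the LIS length; then backtrack through the dp parents:
16 → extends → [16]
3 → replaces 16 → [3]
16 → extends → [3, 16]
19 → extends → [3, 16, 19]
5 → replaces 16 → [3, 5, 19]
4 → replaces 5 → [3, 4, 19]
23 → extends → [3, 4, 19, 23]
24 → extends → [3, 4, 19, 23, 24]
10 → replaces 19 → [3, 4, 10, 23, 24]
24 → already a tail → [3, 4, 10, 23, 24]
20 → replaces 23 → [3, 4, 10, 20, 24]
Length 5; one witness is 3, 16, 19, 23, 24.

3, 16, 19, 23, 24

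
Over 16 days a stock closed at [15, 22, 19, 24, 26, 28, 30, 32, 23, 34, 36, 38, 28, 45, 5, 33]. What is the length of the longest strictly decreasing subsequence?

3

Negate each value so 'decreasing' becomes 'increasing', then run patience tails on the negated sequence:
-15 → extends → [-15]
-22 → replaces -15 → [-22]
-19 → extends → [-22, -19]
-24 → replaces -22 → [-24, -19]
-26 → replaces -24 → [-26, -19]
-28 → replaces -26 → [-28, -19]
-30 → replaces -28 → [-30, -19]
-32 → replaces -30 → [-32, -19]
-23 → replaces -19 → [-32, -23]
-34 → replaces -32 → [-34, -23]
-36 → replaces -34 → [-36, -23]
-38 → replaces -36 → [-38, -23]
-28 → replaces -23 → [-38, -28]
-45 → replaces -38 → [-45, -28]
-5 → extends → [-45, -28, -5]
-33 → replaces -28 → [-45, -33, -5]
Three tails, so the longest strictly decreasing subsequence of the original has length 3.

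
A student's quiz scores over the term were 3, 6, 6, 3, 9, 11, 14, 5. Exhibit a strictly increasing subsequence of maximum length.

Patience tails give the LIS length; then backtrack through the dp parents:
3 → extends → [3]
6 → extends → [3, 6]
6 → already a tail → [3, 6]
3 → already a tail → [3, 6]
9 → extends → [3, 6, 9]
11 → extends → [3, 6, 9, 11]
14 → extends → [3, 6, 9, 11, 14]
5 → replaces 6 → [3, 5, 9, 11, 14]
Length 5; one witness is 3, 6, 9, 11, 14.

3, 6, 9, 11, 14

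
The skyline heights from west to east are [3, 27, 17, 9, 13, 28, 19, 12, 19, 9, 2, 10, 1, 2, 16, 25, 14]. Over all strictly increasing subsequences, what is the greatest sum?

Let S[i] be the best sum of a strictly increasing subsequence ending at i:
i:      1  2  3  4  5  6  7  8  9 10 11 12 13 14 15 16 17
a[i]:   3 27 17  9 13 28 19 12 19  9  2 10  1  2 16 25 14
S:      3 30 20 12 25 58 44 24 44 12  2 22  1  3 41 69 39
Maximum is 69 (e.g. 3 + 9 + 13 + 19 + 25).

69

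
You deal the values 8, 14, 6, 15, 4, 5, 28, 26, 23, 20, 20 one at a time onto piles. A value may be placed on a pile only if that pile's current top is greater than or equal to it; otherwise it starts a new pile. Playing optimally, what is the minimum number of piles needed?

The minimum number of non-increasing subsequences covering a sequence equals the length of its longest strictly increasing subsequence.
LIS length is 4 (e.g. 8, 14, 15, 28), so 4 piles are needed.

4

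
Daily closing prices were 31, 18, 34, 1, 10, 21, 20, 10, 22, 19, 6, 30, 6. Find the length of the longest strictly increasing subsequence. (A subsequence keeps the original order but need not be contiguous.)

5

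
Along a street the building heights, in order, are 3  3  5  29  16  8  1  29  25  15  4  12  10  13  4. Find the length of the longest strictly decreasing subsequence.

Let dp[i] be the longest strictly decreasing subsequence ending at i:
i:      1  2  3  4  5  6  7  8  9 10 11 12 13 14 15
a[i]:   3  3  5 29 16  8  1 29 25 15  4 12 10 13  4
dp:     1  1  1  1  2  3  4  1  2  3  4  4  5  4  6
Maximum is 6.

6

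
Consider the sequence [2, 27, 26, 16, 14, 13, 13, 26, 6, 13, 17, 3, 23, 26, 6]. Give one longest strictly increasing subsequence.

Patience tails give the LIS length; then backtrack through the dp parents:
2 → extends → [2]
27 → extends → [2, 27]
26 → replaces 27 → [2, 26]
16 → replaces 26 → [2, 16]
14 → replaces 16 → [2, 14]
13 → replaces 14 → [2, 13]
13 → already a tail → [2, 13]
26 → extends → [2, 13, 26]
6 → replaces 13 → [2, 6, 26]
13 → replaces 26 → [2, 6, 13]
17 → extends → [2, 6, 13, 17]
3 → replaces 6 → [2, 3, 13, 17]
23 → extends → [2, 3, 13, 17, 23]
26 → extends → [2, 3, 13, 17, 23, 26]
6 → replaces 13 → [2, 3, 6, 17, 23, 26]
Length 6; one witness is 2, 6, 13, 17, 23, 26.

2, 6, 13, 17, 23, 26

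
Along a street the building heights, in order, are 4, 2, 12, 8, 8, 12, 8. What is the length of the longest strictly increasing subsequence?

Track the smallest tail for each achievable length (strict):
4 → extends → [4]
2 → replaces 4 → [2]
12 → extends → [2, 12]
8 → replaces 12 → [2, 8]
8 → already a tail → [2, 8]
12 → extends → [2, 8, 12]
8 → already a tail → [2, 8, 12]
Three tails, so the longest strictly increasing subsequence has length 3 (e.g. 4, 8, 12).

3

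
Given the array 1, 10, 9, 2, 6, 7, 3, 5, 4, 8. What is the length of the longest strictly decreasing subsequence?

5

Negate each value so 'decreasing' becomes 'increasing', then run patience tails on the negated sequence:
-1 → extends → [-1]
-10 → replaces -1 → [-10]
-9 → extends → [-10, -9]
-2 → extends → [-10, -9, -2]
-6 → replaces -2 → [-10, -9, -6]
-7 → replaces -6 → [-10, -9, -7]
-3 → extends → [-10, -9, -7, -3]
-5 → replaces -3 → [-10, -9, -7, -5]
-4 → extends → [-10, -9, -7, -5, -4]
-8 → replaces -7 → [-10, -9, -8, -5, -4]
Five tails, so the longest strictly decreasing subsequence of the original has length 5.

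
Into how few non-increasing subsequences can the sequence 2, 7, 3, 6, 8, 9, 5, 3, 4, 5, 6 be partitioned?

5

The minimum number of non-increasing subsequences covering a sequence equals the length of its longest strictly increasing subsequence.
LIS length is 5 (e.g. 2, 3, 6, 8, 9), so 5 piles are needed.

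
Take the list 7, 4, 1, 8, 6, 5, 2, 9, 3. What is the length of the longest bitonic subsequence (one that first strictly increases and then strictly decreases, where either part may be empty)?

5

inc[i] = longest strictly increasing subsequence ending at i; dec[i] = longest strictly decreasing subsequence starting at i:
i:     1 2 3 4 5 6 7 8 9
a[i]:  7 4 1 8 6 5 2 9 3
inc:   1 1 1 2 2 2 2 3 3
dec:   4 2 1 4 3 2 1 2 1
Best peak at i=4 (value 8): inc=2, dec=4, length 2+4−1 = 5.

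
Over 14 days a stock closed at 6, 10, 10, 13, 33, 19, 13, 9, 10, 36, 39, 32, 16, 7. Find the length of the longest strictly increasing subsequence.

Let dp[i] be the length of the longest such subsequence ending at index i:
i:      1  2  3  4  5  6  7  8  9 10 11 12 13 14
a[i]:   6 10 10 13 33 19 13  9 10 36 39 32 16  7
dp:     1  2  2  3  4  4  3  2  3  5  6  5  4  2
Maximum dp value is 6.

6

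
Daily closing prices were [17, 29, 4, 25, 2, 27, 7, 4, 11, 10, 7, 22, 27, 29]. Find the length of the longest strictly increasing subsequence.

6

Track the smallest tail for each achievable length (strict):
17 → extends → [17]
29 → extends → [17, 29]
4 → replaces 17 → [4, 29]
25 → replaces 29 → [4, 25]
2 → replaces 4 → [2, 25]
27 → extends → [2, 25, 27]
7 → replaces 25 → [2, 7, 27]
4 → replaces 7 → [2, 4, 27]
11 → replaces 27 → [2, 4, 11]
10 → replaces 11 → [2, 4, 10]
7 → replaces 10 → [2, 4, 7]
22 → extends → [2, 4, 7, 22]
27 → extends → [2, 4, 7, 22, 27]
29 → extends → [2, 4, 7, 22, 27, 29]
Six tails, so the longest strictly increasing subsequence has length 6 (e.g. 4, 7, 11, 22, 27, 29).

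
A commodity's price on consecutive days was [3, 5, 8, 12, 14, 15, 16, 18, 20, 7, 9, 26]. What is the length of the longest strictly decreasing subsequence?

2

Let dp[i] be the longest strictly decreasing subsequence ending at i:
i:      1  2  3  4  5  6  7  8  9 10 11 12
a[i]:   3  5  8 12 14 15 16 18 20  7  9 26
dp:     1  1  1  1  1  1  1  1  1  2  2  1
Maximum is 2.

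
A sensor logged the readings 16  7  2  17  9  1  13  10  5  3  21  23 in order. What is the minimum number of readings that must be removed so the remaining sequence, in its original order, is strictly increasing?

7

Fewest deletions = n − (longest strictly increasing subsequence).
Patience tails:
16 → extends → [16]
7 → replaces 16 → [7]
2 → replaces 7 → [2]
17 → extends → [2, 17]
9 → replaces 17 → [2, 9]
1 → replaces 2 → [1, 9]
13 → extends → [1, 9, 13]
10 → replaces 13 → [1, 9, 10]
5 → replaces 9 → [1, 5, 10]
3 → replaces 5 → [1, 3, 10]
21 → extends → [1, 3, 10, 21]
23 → extends → [1, 3, 10, 21, 23]
Longest strictly increasing subsequence has length 5, so deletions = 12 − 5 = 7.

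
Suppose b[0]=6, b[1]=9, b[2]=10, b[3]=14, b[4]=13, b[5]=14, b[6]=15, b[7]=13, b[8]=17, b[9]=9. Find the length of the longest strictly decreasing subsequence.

Negate each value so 'decreasing' becomes 'increasing', then run patience tails on the negated sequence:
-6 → extends → [-6]
-9 → replaces -6 → [-9]
-10 → replaces -9 → [-10]
-14 → replaces -10 → [-14]
-13 → extends → [-14, -13]
-14 → already a tail → [-14, -13]
-15 → replaces -14 → [-15, -13]
-13 → already a tail → [-15, -13]
-17 → replaces -15 → [-17, -13]
-9 → extends → [-17, -13, -9]
Three tails, so the longest strictly decreasing subsequence of the original has length 3.

3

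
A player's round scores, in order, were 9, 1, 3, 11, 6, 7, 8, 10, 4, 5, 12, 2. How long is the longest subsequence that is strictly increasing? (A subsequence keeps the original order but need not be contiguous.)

Let dp[i] be the length of the longest such subsequence ending at index i:
i:      1  2  3  4  5  6  7  8  9 10 11 12
a[i]:   9  1  3 11  6  7  8 10  4  5 12  2
dp:     1  1  2  3  3  4  5  6  3  4  7  2
Maximum dp value is 7.

7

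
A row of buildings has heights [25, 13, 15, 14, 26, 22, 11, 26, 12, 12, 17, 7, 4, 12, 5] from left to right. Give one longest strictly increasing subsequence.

13, 15, 22, 26

Patience tails give the LIS length; then backtrack through the dp parents:
25 → extends → [25]
13 → replaces 25 → [13]
15 → extends → [13, 15]
14 → replaces 15 → [13, 14]
26 → extends → [13, 14, 26]
22 → replaces 26 → [13, 14, 22]
11 → replaces 13 → [11, 14, 22]
26 → extends → [11, 14, 22, 26]
12 → replaces 14 → [11, 12, 22, 26]
12 → already a tail → [11, 12, 22, 26]
17 → replaces 22 → [11, 12, 17, 26]
7 → replaces 11 → [7, 12, 17, 26]
4 → replaces 7 → [4, 12, 17, 26]
12 → already a tail → [4, 12, 17, 26]
5 → replaces 12 → [4, 5, 17, 26]
Length 4; one witness is 13, 15, 22, 26.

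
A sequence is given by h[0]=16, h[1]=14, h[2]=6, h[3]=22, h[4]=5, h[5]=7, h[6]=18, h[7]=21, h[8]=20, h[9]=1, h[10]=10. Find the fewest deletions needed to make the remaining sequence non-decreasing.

Fewest deletions = n − (longest non-decreasing subsequence).
Patience tails:
16 → extends → [16]
14 → replaces 16 → [14]
6 → replaces 14 → [6]
22 → extends → [6, 22]
5 → replaces 6 → [5, 22]
7 → replaces 22 → [5, 7]
18 → extends → [5, 7, 18]
21 → extends → [5, 7, 18, 21]
20 → replaces 21 → [5, 7, 18, 20]
1 → replaces 5 → [1, 7, 18, 20]
10 → replaces 18 → [1, 7, 10, 20]
Longest non-decreasing subsequence has length 4, so deletions = 11 − 4 = 7.

7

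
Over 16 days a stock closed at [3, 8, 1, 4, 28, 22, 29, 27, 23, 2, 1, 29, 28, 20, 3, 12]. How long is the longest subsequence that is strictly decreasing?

5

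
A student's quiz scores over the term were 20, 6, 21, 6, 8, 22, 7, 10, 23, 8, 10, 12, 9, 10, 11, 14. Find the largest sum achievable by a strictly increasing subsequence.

Let S[i] be the best sum of a strictly increasing subsequence ending at i:
i:      1  2  3  4  5  6  7  8  9 10 11 12 13 14 15 16
a[i]:  20  6 21  6  8 22  7 10 23  8 10 12  9 10 11 14
S:     20  6 41  6 14 63 13 24 86 21 31 43 30 40 51 65
Maximum is 86 (e.g. 20 + 21 + 22 + 23).

86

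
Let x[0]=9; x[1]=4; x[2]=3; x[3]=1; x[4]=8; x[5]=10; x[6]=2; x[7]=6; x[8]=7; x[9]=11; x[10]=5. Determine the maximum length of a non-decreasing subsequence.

5

Let dp[i] be the length of the longest such subsequence ending at index i:
i:      0  1  2  3  4  5  6  7  8  9 10
x[i]:   9  4  3  1  8 10  2  6  7 11  5
dp:     1  1  1  1  2  3  2  3  4  5  3
Maximum dp value is 5.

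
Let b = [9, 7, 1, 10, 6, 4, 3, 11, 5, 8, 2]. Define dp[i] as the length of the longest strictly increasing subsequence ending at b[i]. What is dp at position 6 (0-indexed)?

2

dp[i] = 1 + max{dp[j] : j<i, b[j]<b[i]} (or 1 if no such j):
i:      0  1  2  3  4  5  6  7  8  9 10
b[i]:   9  7  1 10  6  4  3 11  5  8  2
dp:     1  1  1  2  2  2  2  3  3  4  2
At index 6 the value is 2.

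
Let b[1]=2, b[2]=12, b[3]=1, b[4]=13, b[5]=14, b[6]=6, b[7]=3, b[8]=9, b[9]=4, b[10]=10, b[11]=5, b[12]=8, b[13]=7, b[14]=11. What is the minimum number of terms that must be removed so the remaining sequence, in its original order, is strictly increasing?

8

Fewest deletions = n − (longest strictly increasing subsequence).
i:      1  2  3  4  5  6  7  8  9 10 11 12 13 14
b[i]:   2 12  1 13 14  6  3  9  4 10  5  8  7 11
dp:     1  2  1  3  4  2  2  3  3  4  4  5  5  6
max dp = 6, so deletions = 14 − 6 = 8.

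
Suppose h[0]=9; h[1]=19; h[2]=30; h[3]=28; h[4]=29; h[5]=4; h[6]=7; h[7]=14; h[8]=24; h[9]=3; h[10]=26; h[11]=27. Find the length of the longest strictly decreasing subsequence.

4

Negate each value so 'decreasing' becomes 'increasing', then run patience tails on the negated sequence:
-9 → extends → [-9]
-19 → replaces -9 → [-19]
-30 → replaces -19 → [-30]
-28 → extends → [-30, -28]
-29 → replaces -28 → [-30, -29]
-4 → extends → [-30, -29, -4]
-7 → replaces -4 → [-30, -29, -7]
-14 → replaces -7 → [-30, -29, -14]
-24 → replaces -14 → [-30, -29, -24]
-3 → extends → [-30, -29, -24, -3]
-26 → replaces -24 → [-30, -29, -26, -3]
-27 → replaces -26 → [-30, -29, -27, -3]
Four tails, so the longest strictly decreasing subsequence of the original has length 4.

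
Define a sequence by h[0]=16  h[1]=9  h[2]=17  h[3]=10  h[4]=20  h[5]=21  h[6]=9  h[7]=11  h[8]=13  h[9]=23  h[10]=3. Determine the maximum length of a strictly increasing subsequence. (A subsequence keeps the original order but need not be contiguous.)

5

Let dp[i] be the length of the longest such subsequence ending at index i:
i:      0  1  2  3  4  5  6  7  8  9 10
h[i]:  16  9 17 10 20 21  9 11 13 23  3
dp:     1  1  2  2  3  4  1  3  4  5  1
Maximum dp value is 5.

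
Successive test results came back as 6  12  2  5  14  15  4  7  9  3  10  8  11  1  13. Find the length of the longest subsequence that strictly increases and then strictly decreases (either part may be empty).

7

inc[i] = longest strictly increasing subsequence ending at i; dec[i] = longest strictly decreasing subsequence starting at i:
i:      1  2  3  4  5  6  7  8  9 10 11 12 13 14 15
a[i]:   6 12  2  5 14 15  4  7  9  3 10  8 11  1 13
inc:    1  2  1  2  3  4  2  3  4  2  5  4  6  1  7
dec:    5  5  2  4  4  4  3  3  3  2  3  2  2  1  1
Best peak at i=6 (value 15): inc=4, dec=4, length 4+4−1 = 7.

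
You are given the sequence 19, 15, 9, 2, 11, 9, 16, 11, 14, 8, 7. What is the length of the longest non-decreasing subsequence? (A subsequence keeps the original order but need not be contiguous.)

Track the smallest tail for each achievable length (allowing ties):
19 → extends → [19]
15 → replaces 19 → [15]
9 → replaces 15 → [9]
2 → replaces 9 → [2]
11 → extends → [2, 11]
9 → replaces 11 → [2, 9]
16 → extends → [2, 9, 16]
11 → replaces 16 → [2, 9, 11]
14 → extends → [2, 9, 11, 14]
8 → replaces 9 → [2, 8, 11, 14]
7 → replaces 8 → [2, 7, 11, 14]
Four tails, so the longest non-decreasing subsequence has length 4 (e.g. 9, 11, 11, 14).

4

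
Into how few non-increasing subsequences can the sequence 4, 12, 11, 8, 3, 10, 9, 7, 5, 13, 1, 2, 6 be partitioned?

The minimum number of non-increasing subsequences covering a sequence equals the length of its longest strictly increasing subsequence.
LIS length is 4 (e.g. 4, 8, 10, 13), so 4 piles are needed.

4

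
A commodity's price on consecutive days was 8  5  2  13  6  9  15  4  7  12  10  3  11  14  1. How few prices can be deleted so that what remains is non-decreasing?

Fewest deletions = n − (longest non-decreasing subsequence).
Patience tails:
8 → extends → [8]
5 → replaces 8 → [5]
2 → replaces 5 → [2]
13 → extends → [2, 13]
6 → replaces 13 → [2, 6]
9 → extends → [2, 6, 9]
15 → extends → [2, 6, 9, 15]
4 → replaces 6 → [2, 4, 9, 15]
7 → replaces 9 → [2, 4, 7, 15]
12 → replaces 15 → [2, 4, 7, 12]
10 → replaces 12 → [2, 4, 7, 10]
3 → replaces 4 → [2, 3, 7, 10]
11 → extends → [2, 3, 7, 10, 11]
14 → extends → [2, 3, 7, 10, 11, 14]
1 → replaces 2 → [1, 3, 7, 10, 11, 14]
Longest non-decreasing subsequence has length 6, so deletions = 15 − 6 = 9.

9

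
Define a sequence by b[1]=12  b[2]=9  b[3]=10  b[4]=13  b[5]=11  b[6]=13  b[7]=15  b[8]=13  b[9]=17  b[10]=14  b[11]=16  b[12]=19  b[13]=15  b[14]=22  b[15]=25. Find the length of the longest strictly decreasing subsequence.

3

Negate each value so 'decreasing' becomes 'increasing', then run patience tails on the negated sequence:
-12 → extends → [-12]
-9 → extends → [-12, -9]
-10 → replaces -9 → [-12, -10]
-13 → replaces -12 → [-13, -10]
-11 → replaces -10 → [-13, -11]
-13 → already a tail → [-13, -11]
-15 → replaces -13 → [-15, -11]
-13 → replaces -11 → [-15, -13]
-17 → replaces -15 → [-17, -13]
-14 → replaces -13 → [-17, -14]
-16 → replaces -14 → [-17, -16]
-19 → replaces -17 → [-19, -16]
-15 → extends → [-19, -16, -15]
-22 → replaces -19 → [-22, -16, -15]
-25 → replaces -22 → [-25, -16, -15]
Three tails, so the longest strictly decreasing subsequence of the original has length 3.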